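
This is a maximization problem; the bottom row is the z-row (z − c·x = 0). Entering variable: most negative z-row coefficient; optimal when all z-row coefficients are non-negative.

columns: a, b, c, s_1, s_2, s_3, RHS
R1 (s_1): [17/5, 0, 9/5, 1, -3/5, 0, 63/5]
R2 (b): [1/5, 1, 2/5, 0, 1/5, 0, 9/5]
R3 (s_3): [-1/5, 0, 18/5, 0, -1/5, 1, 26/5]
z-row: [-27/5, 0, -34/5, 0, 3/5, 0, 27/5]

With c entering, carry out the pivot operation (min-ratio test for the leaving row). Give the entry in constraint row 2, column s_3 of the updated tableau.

Ratio test on column c — row 1: (63/5)/(9/5) = 7; row 2: (9/5)/(2/5) = 9/2; row 3: (26/5)/(18/5) = 13/9. Minimum is 13/9 at row 3 (s_3 leaves); pivot element 18/5.
Divide row 3 by 18/5; eliminate column c from the other rows.
Row 2 update in column s_3: 0 − (2/5)·(5/18) = -1/9.

-1/9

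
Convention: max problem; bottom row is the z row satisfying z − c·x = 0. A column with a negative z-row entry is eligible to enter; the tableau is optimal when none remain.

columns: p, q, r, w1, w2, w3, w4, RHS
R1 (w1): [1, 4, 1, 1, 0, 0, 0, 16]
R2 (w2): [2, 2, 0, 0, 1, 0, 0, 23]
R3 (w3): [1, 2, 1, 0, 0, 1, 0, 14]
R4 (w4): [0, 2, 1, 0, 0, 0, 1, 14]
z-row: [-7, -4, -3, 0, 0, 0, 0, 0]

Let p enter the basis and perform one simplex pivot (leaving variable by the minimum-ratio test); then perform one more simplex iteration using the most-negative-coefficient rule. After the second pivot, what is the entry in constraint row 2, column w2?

Ratio test on column p — row 1: 16/1 = 16; row 2: 23/2 = 23/2; row 3: 14/1 = 14; row 4: entry 0 ≤ 0. Minimum is 23/2 at row 2 (w2 leaves); pivot element 2.
Divide row 2 by 2; eliminate column p from the other rows.
Second iteration: most negative z-row entry is -3 in column r, so r enters.
Ratio test on column r — row 1: (9/2)/1 = 9/2; row 2: entry 0 ≤ 0; row 3: (5/2)/1 = 5/2; row 4: 14/1 = 14. Minimum is 5/2 at row 3 (w3 leaves); pivot element 1.
Divide row 3 by 1; eliminate column r from the other rows.
After both pivots, the entry at constraint row 2, column w2 is 1/2.

1/2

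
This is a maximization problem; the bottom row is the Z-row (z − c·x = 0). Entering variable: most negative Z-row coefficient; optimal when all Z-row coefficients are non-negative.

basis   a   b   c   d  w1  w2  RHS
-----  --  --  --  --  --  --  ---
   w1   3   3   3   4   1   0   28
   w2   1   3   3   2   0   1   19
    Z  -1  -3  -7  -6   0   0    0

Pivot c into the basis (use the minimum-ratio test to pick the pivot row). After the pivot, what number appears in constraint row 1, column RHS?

Ratio test on column c — row 1: 28/3 = 28/3; row 2: 19/3 = 19/3. Minimum is 19/3 at row 2 (w2 leaves); pivot element 3.
Divide row 2 by 3; eliminate column c from the other rows.
Row 1 update in column RHS: 28 − 3·(19/3) = 9.

9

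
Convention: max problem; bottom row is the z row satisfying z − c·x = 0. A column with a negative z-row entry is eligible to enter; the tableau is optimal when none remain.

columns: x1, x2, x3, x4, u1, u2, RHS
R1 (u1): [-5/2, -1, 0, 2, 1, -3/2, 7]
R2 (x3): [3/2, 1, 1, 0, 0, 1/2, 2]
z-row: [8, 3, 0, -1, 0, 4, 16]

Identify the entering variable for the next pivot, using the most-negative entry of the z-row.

Negative z-row entries: x4: -1.
The most negative is -1 in column x4, so x4 enters.

x4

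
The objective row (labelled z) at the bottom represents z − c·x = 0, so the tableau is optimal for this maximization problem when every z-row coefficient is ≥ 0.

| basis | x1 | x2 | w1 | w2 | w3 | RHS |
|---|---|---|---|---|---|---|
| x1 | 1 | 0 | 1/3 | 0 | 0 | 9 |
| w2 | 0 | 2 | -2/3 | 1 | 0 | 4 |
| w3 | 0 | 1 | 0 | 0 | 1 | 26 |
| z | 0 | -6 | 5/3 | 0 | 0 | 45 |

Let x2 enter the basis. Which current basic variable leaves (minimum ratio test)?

Column x2 entries and ratios — x1: 0 ≤ 0, skip; w2: 4/2 = 2; w3: 26/1 = 26.
Smallest ratio is 2 in the row of w2, so w2 leaves.

w2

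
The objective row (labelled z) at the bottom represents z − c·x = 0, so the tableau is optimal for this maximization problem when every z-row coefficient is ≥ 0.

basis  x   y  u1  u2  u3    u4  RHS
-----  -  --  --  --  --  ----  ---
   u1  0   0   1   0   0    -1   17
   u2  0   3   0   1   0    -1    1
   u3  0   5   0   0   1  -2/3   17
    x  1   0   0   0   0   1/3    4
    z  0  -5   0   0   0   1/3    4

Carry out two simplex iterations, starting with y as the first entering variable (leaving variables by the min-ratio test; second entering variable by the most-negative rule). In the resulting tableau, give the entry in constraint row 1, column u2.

0

Ratio test on column y — row 1: entry 0 ≤ 0; row 2: 1/3 = 1/3; row 3: 17/5 = 17/5; row 4: entry 0 ≤ 0. Minimum is 1/3 at row 2 (u2 leaves); pivot element 3.
Divide row 2 by 3; eliminate column y from the other rows.
Second iteration: most negative z-row entry is -4/3 in column u4, so u4 enters.
Ratio test on column u4 — row 1: entry -1 ≤ 0; row 2: entry -1/3 ≤ 0; row 3: (46/3)/1 = 46/3; row 4: 4/(1/3) = 12. Minimum is 12 at row 4 (x leaves); pivot element 1/3.
Divide row 4 by 1/3; eliminate column u4 from the other rows.
After both pivots, the entry at constraint row 1, column u2 is 0.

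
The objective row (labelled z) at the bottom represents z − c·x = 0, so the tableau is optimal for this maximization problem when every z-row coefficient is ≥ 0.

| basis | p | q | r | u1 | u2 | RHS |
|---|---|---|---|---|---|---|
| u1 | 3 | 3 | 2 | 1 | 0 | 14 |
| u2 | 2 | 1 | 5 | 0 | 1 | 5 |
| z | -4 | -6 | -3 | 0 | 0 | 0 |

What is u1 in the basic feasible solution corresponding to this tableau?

14

u1 is basic (row 1); its value is the RHS of that row, 14.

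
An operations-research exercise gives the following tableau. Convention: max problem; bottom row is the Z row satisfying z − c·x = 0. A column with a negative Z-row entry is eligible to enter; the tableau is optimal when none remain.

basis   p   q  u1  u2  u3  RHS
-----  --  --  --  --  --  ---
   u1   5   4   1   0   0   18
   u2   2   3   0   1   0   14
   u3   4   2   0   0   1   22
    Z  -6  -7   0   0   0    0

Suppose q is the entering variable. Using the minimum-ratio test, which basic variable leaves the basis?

Column q entries and ratios — u1: 18/4 = 9/2; u2: 14/3 = 14/3; u3: 22/2 = 11.
Smallest ratio is 9/2 in the row of u1, so u1 leaves.

u1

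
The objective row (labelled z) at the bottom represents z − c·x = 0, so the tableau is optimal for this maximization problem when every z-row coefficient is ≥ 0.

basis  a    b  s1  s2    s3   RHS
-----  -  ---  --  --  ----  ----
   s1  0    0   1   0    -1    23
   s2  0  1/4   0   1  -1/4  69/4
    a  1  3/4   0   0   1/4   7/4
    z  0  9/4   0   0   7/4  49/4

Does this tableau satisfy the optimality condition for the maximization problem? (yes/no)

yes

Every z-row coefficient is ≥ 0, so the tableau is optimal.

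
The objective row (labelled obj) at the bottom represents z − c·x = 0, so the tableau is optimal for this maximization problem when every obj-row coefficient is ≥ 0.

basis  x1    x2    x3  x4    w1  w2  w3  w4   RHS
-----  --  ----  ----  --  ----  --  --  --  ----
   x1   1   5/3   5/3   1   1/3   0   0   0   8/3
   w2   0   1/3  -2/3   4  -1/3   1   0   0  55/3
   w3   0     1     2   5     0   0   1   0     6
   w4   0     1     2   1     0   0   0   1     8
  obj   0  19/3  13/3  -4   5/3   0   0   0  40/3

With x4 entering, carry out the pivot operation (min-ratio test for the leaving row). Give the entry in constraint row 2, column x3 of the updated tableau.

-34/15

Ratio test on column x4 — row 1: (8/3)/1 = 8/3; row 2: (55/3)/4 = 55/12; row 3: 6/5 = 6/5; row 4: 8/1 = 8. Minimum is 6/5 at row 3 (w3 leaves); pivot element 5.
Divide row 3 by 5; eliminate column x4 from the other rows.
Row 2 update in column x3: -2/3 − 4·(2/5) = -34/15.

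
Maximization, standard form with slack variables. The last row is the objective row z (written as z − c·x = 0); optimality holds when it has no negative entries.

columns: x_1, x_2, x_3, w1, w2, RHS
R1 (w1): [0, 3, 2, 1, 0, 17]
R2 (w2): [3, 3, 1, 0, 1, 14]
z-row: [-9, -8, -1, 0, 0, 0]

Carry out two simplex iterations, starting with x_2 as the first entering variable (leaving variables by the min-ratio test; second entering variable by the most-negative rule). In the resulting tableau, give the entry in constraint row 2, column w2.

Ratio test on column x_2 — row 1: 17/3 = 17/3; row 2: 14/3 = 14/3. Minimum is 14/3 at row 2 (w2 leaves); pivot element 3.
Divide row 2 by 3; eliminate column x_2 from the other rows.
Second iteration: most negative z-row entry is -1 in column x_1, so x_1 enters.
Ratio test on column x_1 — row 1: entry -3 ≤ 0; row 2: (14/3)/1 = 14/3. Minimum is 14/3 at row 2 (x_2 leaves); pivot element 1.
Divide row 2 by 1; eliminate column x_1 from the other rows.
After both pivots, the entry at constraint row 2, column w2 is 1/3.

1/3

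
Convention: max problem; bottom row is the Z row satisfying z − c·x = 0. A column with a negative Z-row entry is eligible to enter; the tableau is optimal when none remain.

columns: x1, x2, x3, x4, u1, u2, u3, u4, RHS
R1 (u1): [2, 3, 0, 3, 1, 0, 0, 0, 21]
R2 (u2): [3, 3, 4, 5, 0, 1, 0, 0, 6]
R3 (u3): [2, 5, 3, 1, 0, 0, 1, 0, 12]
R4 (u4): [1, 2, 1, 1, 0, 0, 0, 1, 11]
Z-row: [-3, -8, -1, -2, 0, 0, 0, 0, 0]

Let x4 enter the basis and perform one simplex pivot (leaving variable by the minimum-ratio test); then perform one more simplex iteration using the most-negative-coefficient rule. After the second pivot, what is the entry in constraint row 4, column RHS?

Ratio test on column x4 — row 1: 21/3 = 7; row 2: 6/5 = 6/5; row 3: 12/1 = 12; row 4: 11/1 = 11. Minimum is 6/5 at row 2 (u2 leaves); pivot element 5.
Divide row 2 by 5; eliminate column x4 from the other rows.
Second iteration: most negative Z-row entry is -34/5 in column x2, so x2 enters.
Ratio test on column x2 — row 1: (87/5)/(6/5) = 29/2; row 2: (6/5)/(3/5) = 2; row 3: (54/5)/(22/5) = 27/11; row 4: (49/5)/(7/5) = 7. Minimum is 2 at row 2 (x4 leaves); pivot element 3/5.
Divide row 2 by 3/5; eliminate column x2 from the other rows.
After both pivots, the entry at constraint row 4, column RHS is 7.

7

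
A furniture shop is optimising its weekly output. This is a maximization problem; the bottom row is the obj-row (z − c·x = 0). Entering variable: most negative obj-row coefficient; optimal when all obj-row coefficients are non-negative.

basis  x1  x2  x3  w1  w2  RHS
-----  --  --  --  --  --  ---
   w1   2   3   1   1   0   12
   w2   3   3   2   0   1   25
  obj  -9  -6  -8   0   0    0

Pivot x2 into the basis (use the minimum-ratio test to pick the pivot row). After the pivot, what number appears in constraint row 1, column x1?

Ratio test on column x2 — row 1: 12/3 = 4; row 2: 25/3 = 25/3. Minimum is 4 at row 1 (w1 leaves); pivot element 3.
Divide row 1 by 3; eliminate column x2 from the other rows.
In the new row 1, the x1 entry is the old entry divided by the pivot: 2/3 = 2/3.

2/3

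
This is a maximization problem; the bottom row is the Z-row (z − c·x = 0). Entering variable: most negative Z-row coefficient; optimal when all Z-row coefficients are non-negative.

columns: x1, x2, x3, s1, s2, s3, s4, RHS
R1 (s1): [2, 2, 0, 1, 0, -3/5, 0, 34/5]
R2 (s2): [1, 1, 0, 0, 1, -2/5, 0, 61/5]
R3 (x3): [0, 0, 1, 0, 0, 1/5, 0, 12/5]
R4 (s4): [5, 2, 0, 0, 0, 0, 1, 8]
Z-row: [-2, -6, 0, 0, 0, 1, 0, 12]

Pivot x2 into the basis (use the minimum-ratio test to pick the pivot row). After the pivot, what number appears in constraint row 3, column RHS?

12/5

Ratio test on column x2 — row 1: (34/5)/2 = 17/5; row 2: (61/5)/1 = 61/5; row 3: entry 0 ≤ 0; row 4: 8/2 = 4. Minimum is 17/5 at row 1 (s1 leaves); pivot element 2.
Divide row 1 by 2; eliminate column x2 from the other rows.
Row 3 update in column RHS: 12/5 − 0·(17/5) = 12/5.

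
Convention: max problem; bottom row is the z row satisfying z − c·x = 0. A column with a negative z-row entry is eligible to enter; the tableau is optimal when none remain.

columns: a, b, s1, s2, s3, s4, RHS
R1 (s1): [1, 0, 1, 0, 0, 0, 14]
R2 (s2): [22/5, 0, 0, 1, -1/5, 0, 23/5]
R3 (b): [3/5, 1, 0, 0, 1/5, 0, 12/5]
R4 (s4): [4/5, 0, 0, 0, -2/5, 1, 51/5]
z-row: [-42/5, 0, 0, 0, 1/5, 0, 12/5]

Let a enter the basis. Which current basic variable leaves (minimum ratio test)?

s2

Column a entries and ratios — s1: 14/1 = 14; s2: (23/5)/(22/5) = 23/22; b: (12/5)/(3/5) = 4; s4: (51/5)/(4/5) = 51/4.
Smallest ratio is 23/22 in the row of s2, so s2 leaves.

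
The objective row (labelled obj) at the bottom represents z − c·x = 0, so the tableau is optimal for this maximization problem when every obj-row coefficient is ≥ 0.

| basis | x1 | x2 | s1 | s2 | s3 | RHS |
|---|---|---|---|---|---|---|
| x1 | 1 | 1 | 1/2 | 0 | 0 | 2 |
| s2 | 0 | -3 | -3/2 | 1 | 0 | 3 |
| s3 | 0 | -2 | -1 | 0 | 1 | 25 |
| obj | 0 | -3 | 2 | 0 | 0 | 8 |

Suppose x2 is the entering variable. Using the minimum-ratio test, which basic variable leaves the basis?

Column x2 entries and ratios — x1: 2/1 = 2; s2: -3 ≤ 0, skip; s3: -2 ≤ 0, skip.
Smallest ratio is 2 in the row of x1, so x1 leaves.

x1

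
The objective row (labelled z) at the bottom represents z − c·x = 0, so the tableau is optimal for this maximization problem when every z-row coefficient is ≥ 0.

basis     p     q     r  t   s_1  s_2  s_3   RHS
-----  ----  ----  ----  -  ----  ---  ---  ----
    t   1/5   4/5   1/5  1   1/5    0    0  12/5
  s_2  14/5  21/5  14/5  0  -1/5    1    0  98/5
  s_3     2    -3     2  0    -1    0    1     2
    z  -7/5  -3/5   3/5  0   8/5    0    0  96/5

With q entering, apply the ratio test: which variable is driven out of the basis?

t

Column q entries and ratios — t: (12/5)/(4/5) = 3; s_2: (98/5)/(21/5) = 14/3; s_3: -3 ≤ 0, skip.
Smallest ratio is 3 in the row of t, so t leaves.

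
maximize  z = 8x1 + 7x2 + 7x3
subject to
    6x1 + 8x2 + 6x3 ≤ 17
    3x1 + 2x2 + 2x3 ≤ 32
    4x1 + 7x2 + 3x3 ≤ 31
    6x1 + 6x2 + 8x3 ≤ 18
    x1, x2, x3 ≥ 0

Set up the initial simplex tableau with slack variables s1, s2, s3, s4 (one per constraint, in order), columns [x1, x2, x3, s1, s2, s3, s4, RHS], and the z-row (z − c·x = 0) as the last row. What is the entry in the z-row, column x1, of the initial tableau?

The z-row carries the negated objective coefficients: the x1 entry is -8.

-8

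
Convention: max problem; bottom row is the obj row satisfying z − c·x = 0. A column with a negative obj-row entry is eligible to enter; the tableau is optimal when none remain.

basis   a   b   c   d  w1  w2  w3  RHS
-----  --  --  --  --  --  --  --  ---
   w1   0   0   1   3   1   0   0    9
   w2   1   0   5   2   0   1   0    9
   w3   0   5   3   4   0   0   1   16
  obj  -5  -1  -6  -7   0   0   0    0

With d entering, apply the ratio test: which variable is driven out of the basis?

w1

Column d entries and ratios — w1: 9/3 = 3; w2: 9/2 = 9/2; w3: 16/4 = 4.
Smallest ratio is 3 in the row of w1, so w1 leaves.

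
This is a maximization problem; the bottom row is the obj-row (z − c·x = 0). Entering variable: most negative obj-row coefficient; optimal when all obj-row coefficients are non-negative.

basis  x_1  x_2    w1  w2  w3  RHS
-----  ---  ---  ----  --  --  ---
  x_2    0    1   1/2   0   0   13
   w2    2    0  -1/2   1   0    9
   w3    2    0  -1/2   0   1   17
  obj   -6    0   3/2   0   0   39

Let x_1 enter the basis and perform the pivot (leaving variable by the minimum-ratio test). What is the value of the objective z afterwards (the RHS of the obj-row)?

Ratio test on column x_1 — row 1: entry 0 ≤ 0; row 2: 9/2 = 9/2; row 3: 17/2 = 17/2. Minimum is 9/2 at row 2 (w2 leaves); pivot element 2.
Pivot on row 2; the obj-row RHS becomes 39 − (-6)·(9/2) = 66.

66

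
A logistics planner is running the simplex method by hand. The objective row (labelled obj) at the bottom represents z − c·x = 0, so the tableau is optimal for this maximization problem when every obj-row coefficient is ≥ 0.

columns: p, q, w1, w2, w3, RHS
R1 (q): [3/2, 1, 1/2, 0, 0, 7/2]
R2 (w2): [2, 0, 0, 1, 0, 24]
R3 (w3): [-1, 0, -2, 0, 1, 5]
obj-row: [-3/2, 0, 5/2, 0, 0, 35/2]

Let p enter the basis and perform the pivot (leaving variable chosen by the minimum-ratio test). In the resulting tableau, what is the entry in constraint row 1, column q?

Ratio test on column p — row 1: (7/2)/(3/2) = 7/3; row 2: 24/2 = 12; row 3: entry -1 ≤ 0. Minimum is 7/3 at row 1 (q leaves); pivot element 3/2.
Divide row 1 by 3/2; eliminate column p from the other rows.
In the new row 1, the q entry is the old entry divided by the pivot: 1/(3/2) = 2/3.

2/3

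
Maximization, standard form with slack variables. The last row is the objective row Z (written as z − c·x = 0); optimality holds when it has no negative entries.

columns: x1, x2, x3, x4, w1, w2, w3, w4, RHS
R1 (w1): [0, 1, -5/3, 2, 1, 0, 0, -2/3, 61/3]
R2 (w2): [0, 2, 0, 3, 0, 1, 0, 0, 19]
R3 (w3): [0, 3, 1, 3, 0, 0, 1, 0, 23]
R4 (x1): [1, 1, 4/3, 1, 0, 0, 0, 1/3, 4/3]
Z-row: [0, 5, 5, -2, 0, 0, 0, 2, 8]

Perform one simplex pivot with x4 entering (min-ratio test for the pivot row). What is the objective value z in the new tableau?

Ratio test on column x4 — row 1: (61/3)/2 = 61/6; row 2: 19/3 = 19/3; row 3: 23/3 = 23/3; row 4: (4/3)/1 = 4/3. Minimum is 4/3 at row 4 (x1 leaves); pivot element 1.
Pivot on row 4; the Z-row RHS becomes 8 − (-2)·(4/3) = 32/3.

32/3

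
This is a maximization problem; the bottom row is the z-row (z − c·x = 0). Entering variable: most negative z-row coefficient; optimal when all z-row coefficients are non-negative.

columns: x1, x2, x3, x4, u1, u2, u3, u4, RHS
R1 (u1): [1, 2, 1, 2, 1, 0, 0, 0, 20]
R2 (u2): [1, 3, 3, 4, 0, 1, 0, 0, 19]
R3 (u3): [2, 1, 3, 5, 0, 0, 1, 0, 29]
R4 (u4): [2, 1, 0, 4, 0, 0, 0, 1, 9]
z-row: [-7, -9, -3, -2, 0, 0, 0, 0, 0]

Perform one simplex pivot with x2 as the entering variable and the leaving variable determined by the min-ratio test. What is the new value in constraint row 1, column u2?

Ratio test on column x2 — row 1: 20/2 = 10; row 2: 19/3 = 19/3; row 3: 29/1 = 29; row 4: 9/1 = 9. Minimum is 19/3 at row 2 (u2 leaves); pivot element 3.
Divide row 2 by 3; eliminate column x2 from the other rows.
Row 1 update in column u2: 0 − 2·(1/3) = -2/3.

-2/3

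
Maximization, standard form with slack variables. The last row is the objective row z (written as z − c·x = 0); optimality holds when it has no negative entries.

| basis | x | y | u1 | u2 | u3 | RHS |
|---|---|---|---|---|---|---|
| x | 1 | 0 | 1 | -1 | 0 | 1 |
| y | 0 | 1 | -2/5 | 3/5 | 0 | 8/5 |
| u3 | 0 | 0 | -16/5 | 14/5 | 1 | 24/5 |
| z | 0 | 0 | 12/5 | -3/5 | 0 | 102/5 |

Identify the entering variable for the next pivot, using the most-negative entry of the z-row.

u2

Negative z-row entries: u2: -3/5.
The most negative is -3/5 in column u2, so u2 enters.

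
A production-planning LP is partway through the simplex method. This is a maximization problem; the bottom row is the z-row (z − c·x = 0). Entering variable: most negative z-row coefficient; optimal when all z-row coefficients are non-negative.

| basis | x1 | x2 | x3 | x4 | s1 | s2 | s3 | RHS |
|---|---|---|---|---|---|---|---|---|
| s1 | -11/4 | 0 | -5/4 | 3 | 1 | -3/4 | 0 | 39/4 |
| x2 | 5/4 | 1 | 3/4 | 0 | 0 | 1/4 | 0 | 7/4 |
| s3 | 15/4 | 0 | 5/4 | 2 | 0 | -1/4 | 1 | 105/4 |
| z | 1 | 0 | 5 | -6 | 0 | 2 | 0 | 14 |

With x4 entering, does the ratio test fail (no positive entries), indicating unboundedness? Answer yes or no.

no

Column x4 has positive entries in row(s) 1, 3, so the ratio test bounds it — not unbounded.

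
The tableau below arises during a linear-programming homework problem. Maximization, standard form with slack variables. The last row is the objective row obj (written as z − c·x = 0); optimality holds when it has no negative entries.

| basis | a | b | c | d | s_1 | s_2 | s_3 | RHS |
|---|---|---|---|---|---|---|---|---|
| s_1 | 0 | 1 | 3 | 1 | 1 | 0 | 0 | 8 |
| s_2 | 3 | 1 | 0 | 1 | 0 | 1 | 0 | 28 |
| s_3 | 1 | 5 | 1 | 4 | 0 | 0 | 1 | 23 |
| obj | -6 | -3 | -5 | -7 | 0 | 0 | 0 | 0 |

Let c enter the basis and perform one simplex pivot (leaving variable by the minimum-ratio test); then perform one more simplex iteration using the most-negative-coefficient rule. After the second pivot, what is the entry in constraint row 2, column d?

Ratio test on column c — row 1: 8/3 = 8/3; row 2: entry 0 ≤ 0; row 3: 23/1 = 23. Minimum is 8/3 at row 1 (s_1 leaves); pivot element 3.
Divide row 1 by 3; eliminate column c from the other rows.
Second iteration: most negative obj-row entry is -6 in column a, so a enters.
Ratio test on column a — row 1: entry 0 ≤ 0; row 2: 28/3 = 28/3; row 3: (61/3)/1 = 61/3. Minimum is 28/3 at row 2 (s_2 leaves); pivot element 3.
Divide row 2 by 3; eliminate column a from the other rows.
After both pivots, the entry at constraint row 2, column d is 1/3.

1/3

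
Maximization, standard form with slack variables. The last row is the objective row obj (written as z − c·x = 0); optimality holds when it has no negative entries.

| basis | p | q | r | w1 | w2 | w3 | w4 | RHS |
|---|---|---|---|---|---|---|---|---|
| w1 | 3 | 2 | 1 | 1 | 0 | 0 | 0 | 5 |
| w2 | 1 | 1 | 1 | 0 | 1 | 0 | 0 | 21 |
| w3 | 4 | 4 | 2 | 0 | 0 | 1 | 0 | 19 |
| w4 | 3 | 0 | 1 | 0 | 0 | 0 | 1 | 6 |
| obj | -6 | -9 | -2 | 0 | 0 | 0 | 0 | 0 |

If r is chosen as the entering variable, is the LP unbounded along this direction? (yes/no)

Column r has positive entries in row(s) 1, 2, 3, 4, so the ratio test bounds it — not unbounded.

no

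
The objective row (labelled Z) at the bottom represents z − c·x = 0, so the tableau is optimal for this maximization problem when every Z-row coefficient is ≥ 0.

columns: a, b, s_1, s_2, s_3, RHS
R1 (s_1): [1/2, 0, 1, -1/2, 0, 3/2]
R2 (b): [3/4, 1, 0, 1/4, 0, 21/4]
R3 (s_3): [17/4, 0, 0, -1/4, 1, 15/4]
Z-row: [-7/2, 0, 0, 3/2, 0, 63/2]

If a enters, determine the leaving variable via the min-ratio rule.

Column a entries and ratios — s_1: (3/2)/(1/2) = 3; b: (21/4)/(3/4) = 7; s_3: (15/4)/(17/4) = 15/17.
Smallest ratio is 15/17 in the row of s_3, so s_3 leaves.

s_3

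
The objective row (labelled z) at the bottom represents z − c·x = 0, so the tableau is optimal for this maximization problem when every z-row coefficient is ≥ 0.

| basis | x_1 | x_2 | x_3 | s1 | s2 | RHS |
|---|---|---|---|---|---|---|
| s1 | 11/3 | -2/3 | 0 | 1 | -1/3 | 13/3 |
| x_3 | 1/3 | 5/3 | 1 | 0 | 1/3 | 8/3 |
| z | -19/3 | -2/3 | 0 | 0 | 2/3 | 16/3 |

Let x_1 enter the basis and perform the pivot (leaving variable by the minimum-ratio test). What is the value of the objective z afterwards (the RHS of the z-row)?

141/11

Ratio test on column x_1 — row 1: (13/3)/(11/3) = 13/11; row 2: (8/3)/(1/3) = 8. Minimum is 13/11 at row 1 (s1 leaves); pivot element 11/3.
Pivot on row 1; the z-row RHS becomes 16/3 − (-19/3)·(13/11) = 141/11.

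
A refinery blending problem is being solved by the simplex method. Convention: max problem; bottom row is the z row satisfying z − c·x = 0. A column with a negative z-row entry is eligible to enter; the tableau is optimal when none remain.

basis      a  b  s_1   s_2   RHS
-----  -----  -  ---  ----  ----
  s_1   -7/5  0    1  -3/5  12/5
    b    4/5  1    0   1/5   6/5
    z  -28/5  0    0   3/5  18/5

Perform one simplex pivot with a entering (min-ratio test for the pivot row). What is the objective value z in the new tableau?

12

Ratio test on column a — row 1: entry -7/5 ≤ 0; row 2: (6/5)/(4/5) = 3/2. Minimum is 3/2 at row 2 (b leaves); pivot element 4/5.
Pivot on row 2; the z-row RHS becomes 18/5 − (-28/5)·(3/2) = 12.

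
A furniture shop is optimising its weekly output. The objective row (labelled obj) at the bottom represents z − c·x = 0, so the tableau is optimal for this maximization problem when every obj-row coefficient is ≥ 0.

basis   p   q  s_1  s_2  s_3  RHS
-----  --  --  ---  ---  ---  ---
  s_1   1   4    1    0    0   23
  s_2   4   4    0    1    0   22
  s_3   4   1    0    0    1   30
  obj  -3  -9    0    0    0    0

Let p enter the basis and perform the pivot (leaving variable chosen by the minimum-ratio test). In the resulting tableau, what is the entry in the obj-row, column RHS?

33/2

Ratio test on column p — row 1: 23/1 = 23; row 2: 22/4 = 11/2; row 3: 30/4 = 15/2. Minimum is 11/2 at row 2 (s_2 leaves); pivot element 4.
Divide row 2 by 4; eliminate column p from the other rows.
obj-row update in column RHS: 0 − (-3)·(11/2) = 33/2.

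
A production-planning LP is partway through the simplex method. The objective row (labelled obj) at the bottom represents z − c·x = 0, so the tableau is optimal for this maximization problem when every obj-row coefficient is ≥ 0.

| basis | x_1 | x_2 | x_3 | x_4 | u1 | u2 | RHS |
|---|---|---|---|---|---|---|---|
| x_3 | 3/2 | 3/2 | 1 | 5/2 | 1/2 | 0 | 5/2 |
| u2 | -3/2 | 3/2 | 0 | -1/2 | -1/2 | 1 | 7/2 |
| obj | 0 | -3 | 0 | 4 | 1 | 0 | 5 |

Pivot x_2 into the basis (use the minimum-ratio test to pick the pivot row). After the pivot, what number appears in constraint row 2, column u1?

Ratio test on column x_2 — row 1: (5/2)/(3/2) = 5/3; row 2: (7/2)/(3/2) = 7/3. Minimum is 5/3 at row 1 (x_3 leaves); pivot element 3/2.
Divide row 1 by 3/2; eliminate column x_2 from the other rows.
Row 2 update in column u1: -1/2 − (3/2)·(1/3) = -1.

-1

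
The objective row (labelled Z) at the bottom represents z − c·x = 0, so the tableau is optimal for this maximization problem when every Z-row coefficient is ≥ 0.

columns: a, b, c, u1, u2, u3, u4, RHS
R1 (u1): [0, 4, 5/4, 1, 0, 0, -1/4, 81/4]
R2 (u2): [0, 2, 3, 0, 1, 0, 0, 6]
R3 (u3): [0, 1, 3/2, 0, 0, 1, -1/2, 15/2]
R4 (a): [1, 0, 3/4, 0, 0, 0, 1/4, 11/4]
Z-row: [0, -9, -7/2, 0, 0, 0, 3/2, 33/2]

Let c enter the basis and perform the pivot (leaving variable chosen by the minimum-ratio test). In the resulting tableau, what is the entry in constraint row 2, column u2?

Ratio test on column c — row 1: (81/4)/(5/4) = 81/5; row 2: 6/3 = 2; row 3: (15/2)/(3/2) = 5; row 4: (11/4)/(3/4) = 11/3. Minimum is 2 at row 2 (u2 leaves); pivot element 3.
Divide row 2 by 3; eliminate column c from the other rows.
In the new row 2, the u2 entry is the old entry divided by the pivot: 1/3 = 1/3.

1/3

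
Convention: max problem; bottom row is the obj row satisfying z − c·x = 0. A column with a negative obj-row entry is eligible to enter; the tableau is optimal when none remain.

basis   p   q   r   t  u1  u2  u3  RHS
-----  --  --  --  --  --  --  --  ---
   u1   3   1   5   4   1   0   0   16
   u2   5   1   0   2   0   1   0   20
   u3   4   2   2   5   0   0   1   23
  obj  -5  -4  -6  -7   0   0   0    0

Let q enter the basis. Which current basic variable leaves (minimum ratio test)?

Column q entries and ratios — u1: 16/1 = 16; u2: 20/1 = 20; u3: 23/2 = 23/2.
Smallest ratio is 23/2 in the row of u3, so u3 leaves.

u3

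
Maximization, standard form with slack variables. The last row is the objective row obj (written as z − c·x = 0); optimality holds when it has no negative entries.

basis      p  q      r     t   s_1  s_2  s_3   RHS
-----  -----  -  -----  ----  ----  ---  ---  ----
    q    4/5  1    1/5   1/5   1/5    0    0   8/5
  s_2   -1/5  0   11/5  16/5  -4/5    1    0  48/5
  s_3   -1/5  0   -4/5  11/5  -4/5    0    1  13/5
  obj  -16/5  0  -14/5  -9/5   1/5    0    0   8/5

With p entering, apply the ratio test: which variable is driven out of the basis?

Column p entries and ratios — q: (8/5)/(4/5) = 2; s_2: -1/5 ≤ 0, skip; s_3: -1/5 ≤ 0, skip.
Smallest ratio is 2 in the row of q, so q leaves.

q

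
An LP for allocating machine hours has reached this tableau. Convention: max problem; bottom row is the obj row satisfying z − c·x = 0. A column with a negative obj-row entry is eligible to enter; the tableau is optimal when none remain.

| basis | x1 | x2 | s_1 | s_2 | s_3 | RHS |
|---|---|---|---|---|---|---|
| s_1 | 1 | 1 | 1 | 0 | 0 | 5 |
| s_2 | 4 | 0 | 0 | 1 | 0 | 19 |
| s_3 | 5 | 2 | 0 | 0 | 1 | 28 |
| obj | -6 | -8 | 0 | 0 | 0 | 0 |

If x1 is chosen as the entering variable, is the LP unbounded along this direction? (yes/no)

no

Column x1 has positive entries in row(s) 1, 2, 3, so the ratio test bounds it — not unbounded.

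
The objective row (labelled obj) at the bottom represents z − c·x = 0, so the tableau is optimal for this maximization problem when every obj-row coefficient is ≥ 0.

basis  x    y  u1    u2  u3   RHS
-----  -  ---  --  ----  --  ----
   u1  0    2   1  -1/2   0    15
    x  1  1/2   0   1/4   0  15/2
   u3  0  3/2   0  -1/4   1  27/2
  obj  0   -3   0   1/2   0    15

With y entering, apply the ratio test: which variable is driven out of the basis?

Column y entries and ratios — u1: 15/2 = 15/2; x: (15/2)/(1/2) = 15; u3: (27/2)/(3/2) = 9.
Smallest ratio is 15/2 in the row of u1, so u1 leaves.

u1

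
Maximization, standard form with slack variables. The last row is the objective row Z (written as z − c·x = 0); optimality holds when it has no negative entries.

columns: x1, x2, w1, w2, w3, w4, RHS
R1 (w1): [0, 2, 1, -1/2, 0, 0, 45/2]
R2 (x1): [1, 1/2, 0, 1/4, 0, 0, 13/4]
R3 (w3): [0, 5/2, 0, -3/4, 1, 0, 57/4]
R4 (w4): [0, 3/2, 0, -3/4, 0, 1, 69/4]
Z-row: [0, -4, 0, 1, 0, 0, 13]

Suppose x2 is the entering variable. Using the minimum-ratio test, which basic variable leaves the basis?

Column x2 entries and ratios — w1: (45/2)/2 = 45/4; x1: (13/4)/(1/2) = 13/2; w3: (57/4)/(5/2) = 57/10; w4: (69/4)/(3/2) = 23/2.
Smallest ratio is 57/10 in the row of w3, so w3 leaves.

w3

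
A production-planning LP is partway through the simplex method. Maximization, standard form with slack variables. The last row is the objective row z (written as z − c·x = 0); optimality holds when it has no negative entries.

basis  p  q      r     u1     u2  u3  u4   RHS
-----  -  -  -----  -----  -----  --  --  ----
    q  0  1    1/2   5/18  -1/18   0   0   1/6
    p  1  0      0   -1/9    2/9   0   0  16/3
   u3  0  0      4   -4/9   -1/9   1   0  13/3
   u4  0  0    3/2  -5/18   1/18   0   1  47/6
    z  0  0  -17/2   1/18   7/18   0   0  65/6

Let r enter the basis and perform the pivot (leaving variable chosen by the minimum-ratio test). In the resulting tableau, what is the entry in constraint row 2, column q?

Ratio test on column r — row 1: (1/6)/(1/2) = 1/3; row 2: entry 0 ≤ 0; row 3: (13/3)/4 = 13/12; row 4: (47/6)/(3/2) = 47/9. Minimum is 1/3 at row 1 (q leaves); pivot element 1/2.
Divide row 1 by 1/2; eliminate column r from the other rows.
Row 2 update in column q: 0 − 0·2 = 0.

0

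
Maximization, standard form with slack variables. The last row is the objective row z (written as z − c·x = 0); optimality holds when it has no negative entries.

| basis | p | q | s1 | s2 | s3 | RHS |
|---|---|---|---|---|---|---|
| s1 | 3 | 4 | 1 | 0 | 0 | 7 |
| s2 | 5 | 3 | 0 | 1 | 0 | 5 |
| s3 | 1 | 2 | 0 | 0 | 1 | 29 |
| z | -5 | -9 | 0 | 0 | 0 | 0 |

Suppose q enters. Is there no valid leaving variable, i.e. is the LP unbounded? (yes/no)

no

Column q has positive entries in row(s) 1, 2, 3, so the ratio test bounds it — not unbounded.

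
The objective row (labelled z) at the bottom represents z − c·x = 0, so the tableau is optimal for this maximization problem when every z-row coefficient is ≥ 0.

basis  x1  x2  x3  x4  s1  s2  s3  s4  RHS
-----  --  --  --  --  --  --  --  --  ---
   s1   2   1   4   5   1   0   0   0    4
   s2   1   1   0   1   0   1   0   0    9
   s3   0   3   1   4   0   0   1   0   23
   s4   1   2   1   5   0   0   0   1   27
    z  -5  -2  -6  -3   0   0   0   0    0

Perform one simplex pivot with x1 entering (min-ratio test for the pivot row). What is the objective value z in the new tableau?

Ratio test on column x1 — row 1: 4/2 = 2; row 2: 9/1 = 9; row 3: entry 0 ≤ 0; row 4: 27/1 = 27. Minimum is 2 at row 1 (s1 leaves); pivot element 2.
Pivot on row 1; the z-row RHS becomes 0 − (-5)·2 = 10.

10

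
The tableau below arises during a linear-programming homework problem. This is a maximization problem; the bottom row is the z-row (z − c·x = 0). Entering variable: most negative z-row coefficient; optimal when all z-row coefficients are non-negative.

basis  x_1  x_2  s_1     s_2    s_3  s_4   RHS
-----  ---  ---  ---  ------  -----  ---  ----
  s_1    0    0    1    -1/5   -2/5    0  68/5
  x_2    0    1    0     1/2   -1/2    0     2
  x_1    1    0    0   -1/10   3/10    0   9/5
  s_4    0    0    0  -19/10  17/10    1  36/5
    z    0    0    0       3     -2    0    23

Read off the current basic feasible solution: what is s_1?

s_1 is basic (row 1); its value is the RHS of that row, 68/5.

68/5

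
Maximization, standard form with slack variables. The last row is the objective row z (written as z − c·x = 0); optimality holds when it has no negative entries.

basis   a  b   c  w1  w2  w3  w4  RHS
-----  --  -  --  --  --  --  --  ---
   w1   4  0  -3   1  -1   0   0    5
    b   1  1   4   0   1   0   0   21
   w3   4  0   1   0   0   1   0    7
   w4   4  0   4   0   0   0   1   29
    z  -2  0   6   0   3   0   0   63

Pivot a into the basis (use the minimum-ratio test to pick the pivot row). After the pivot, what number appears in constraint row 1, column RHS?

5/4

Ratio test on column a — row 1: 5/4 = 5/4; row 2: 21/1 = 21; row 3: 7/4 = 7/4; row 4: 29/4 = 29/4. Minimum is 5/4 at row 1 (w1 leaves); pivot element 4.
Divide row 1 by 4; eliminate column a from the other rows.
In the new row 1, the RHS entry is the old entry divided by the pivot: 5/4 = 5/4.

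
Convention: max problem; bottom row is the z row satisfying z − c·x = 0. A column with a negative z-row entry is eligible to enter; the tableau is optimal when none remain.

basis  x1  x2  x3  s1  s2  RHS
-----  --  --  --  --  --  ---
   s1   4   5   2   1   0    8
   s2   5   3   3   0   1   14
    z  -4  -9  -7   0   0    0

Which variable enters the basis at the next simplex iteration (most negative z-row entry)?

Negative z-row entries: x1: -4, x2: -9, x3: -7.
The most negative is -9 in column x2, so x2 enters.

x2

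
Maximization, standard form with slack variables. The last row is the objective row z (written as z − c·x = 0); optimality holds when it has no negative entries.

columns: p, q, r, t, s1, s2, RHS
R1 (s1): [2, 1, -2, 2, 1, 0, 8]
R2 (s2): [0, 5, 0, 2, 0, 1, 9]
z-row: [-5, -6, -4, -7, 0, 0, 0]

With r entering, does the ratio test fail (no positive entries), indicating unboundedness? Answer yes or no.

yes

Every constraint-row entry in column r is ≤ 0, so increasing r is unbounded.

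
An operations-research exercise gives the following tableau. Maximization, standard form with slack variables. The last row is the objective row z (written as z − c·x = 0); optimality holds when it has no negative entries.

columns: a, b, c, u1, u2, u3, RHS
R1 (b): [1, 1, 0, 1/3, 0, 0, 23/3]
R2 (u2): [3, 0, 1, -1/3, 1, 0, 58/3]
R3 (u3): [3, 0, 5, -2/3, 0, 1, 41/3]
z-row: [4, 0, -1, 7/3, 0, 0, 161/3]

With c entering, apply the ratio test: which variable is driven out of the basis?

Column c entries and ratios — b: 0 ≤ 0, skip; u2: (58/3)/1 = 58/3; u3: (41/3)/5 = 41/15.
Smallest ratio is 41/15 in the row of u3, so u3 leaves.

u3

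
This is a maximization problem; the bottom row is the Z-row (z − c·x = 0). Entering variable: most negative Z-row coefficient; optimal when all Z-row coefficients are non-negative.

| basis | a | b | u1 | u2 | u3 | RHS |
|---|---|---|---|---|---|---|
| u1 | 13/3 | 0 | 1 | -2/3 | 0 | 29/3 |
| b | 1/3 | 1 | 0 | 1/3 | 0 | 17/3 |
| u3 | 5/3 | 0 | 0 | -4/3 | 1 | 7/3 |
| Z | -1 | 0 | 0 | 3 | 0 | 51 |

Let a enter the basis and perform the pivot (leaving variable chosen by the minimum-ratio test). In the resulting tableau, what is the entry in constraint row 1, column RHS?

Ratio test on column a — row 1: (29/3)/(13/3) = 29/13; row 2: (17/3)/(1/3) = 17; row 3: (7/3)/(5/3) = 7/5. Minimum is 7/5 at row 3 (u3 leaves); pivot element 5/3.
Divide row 3 by 5/3; eliminate column a from the other rows.
Row 1 update in column RHS: 29/3 − (13/3)·(7/5) = 18/5.

18/5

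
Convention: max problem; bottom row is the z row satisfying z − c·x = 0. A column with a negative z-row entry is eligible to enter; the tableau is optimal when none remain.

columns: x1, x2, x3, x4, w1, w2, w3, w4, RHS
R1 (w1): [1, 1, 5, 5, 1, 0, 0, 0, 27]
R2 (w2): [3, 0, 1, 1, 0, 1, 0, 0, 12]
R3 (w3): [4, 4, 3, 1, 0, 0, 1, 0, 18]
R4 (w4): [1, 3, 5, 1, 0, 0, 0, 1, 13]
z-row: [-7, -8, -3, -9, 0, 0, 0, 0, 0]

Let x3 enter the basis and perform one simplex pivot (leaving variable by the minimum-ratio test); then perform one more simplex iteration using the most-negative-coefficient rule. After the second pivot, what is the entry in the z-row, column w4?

Ratio test on column x3 — row 1: 27/5 = 27/5; row 2: 12/1 = 12; row 3: 18/3 = 6; row 4: 13/5 = 13/5. Minimum is 13/5 at row 4 (w4 leaves); pivot element 5.
Divide row 4 by 5; eliminate column x3 from the other rows.
Second iteration: most negative z-row entry is -42/5 in column x4, so x4 enters.
Ratio test on column x4 — row 1: 14/4 = 7/2; row 2: (47/5)/(4/5) = 47/4; row 3: (51/5)/(2/5) = 51/2; row 4: (13/5)/(1/5) = 13. Minimum is 7/2 at row 1 (w1 leaves); pivot element 4.
Divide row 1 by 4; eliminate column x4 from the other rows.
After both pivots, the entry at the z-row, column w4 is -3/2.

-3/2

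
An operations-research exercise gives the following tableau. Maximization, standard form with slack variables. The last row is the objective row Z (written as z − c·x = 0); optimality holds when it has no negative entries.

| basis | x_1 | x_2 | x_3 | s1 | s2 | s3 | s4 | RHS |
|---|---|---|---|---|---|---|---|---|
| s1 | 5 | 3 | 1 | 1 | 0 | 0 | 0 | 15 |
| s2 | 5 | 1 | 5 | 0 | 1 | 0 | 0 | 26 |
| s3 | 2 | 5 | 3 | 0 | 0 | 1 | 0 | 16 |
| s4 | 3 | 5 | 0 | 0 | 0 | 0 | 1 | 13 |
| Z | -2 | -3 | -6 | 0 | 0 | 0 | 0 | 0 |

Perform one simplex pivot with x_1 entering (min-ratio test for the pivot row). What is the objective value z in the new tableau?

Ratio test on column x_1 — row 1: 15/5 = 3; row 2: 26/5 = 26/5; row 3: 16/2 = 8; row 4: 13/3 = 13/3. Minimum is 3 at row 1 (s1 leaves); pivot element 5.
Pivot on row 1; the Z-row RHS becomes 0 − (-2)·3 = 6.

6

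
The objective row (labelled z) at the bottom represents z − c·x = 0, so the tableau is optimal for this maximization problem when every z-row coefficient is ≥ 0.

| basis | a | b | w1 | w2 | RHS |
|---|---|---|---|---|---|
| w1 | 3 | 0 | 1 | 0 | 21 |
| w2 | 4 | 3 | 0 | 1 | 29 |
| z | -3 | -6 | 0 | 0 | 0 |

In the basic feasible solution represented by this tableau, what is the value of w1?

w1 is basic (row 1); its value is the RHS of that row, 21.

21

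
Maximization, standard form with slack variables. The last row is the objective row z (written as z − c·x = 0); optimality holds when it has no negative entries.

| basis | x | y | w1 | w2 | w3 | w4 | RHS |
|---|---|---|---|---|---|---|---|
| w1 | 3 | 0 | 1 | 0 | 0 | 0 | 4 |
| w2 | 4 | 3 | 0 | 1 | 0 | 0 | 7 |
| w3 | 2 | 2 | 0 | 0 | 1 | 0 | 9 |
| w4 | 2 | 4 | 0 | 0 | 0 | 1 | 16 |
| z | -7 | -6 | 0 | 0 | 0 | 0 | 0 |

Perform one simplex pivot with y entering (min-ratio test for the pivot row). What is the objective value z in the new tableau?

14

Ratio test on column y — row 1: entry 0 ≤ 0; row 2: 7/3 = 7/3; row 3: 9/2 = 9/2; row 4: 16/4 = 4. Minimum is 7/3 at row 2 (w2 leaves); pivot element 3.
Pivot on row 2; the z-row RHS becomes 0 − (-6)·(7/3) = 14.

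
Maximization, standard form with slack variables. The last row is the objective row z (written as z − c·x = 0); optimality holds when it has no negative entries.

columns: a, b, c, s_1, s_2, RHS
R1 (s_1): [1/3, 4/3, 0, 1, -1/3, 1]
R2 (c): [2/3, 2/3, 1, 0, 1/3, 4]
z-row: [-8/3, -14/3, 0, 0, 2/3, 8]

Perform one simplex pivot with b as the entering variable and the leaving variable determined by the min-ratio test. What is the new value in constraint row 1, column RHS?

3/4

Ratio test on column b — row 1: 1/(4/3) = 3/4; row 2: 4/(2/3) = 6. Minimum is 3/4 at row 1 (s_1 leaves); pivot element 4/3.
Divide row 1 by 4/3; eliminate column b from the other rows.
In the new row 1, the RHS entry is the old entry divided by the pivot: 1/(4/3) = 3/4.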